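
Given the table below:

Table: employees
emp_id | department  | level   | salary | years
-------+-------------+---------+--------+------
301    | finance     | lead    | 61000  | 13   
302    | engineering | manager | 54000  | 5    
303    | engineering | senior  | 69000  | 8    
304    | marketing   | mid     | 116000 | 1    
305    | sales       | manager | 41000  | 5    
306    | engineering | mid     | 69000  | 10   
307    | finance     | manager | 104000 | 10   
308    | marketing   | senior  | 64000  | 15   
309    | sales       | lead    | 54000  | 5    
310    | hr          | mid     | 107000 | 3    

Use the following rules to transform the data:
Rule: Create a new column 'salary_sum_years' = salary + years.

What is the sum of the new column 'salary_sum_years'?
739075

Step 1: For each record, compute salary + years
Example calculations:
  61000 + 13 = 61013
  54000 + 5 = 54005
  69000 + 8 = 69008
  ...
Step 2: Sum all derived values
Step 3: Total = 739075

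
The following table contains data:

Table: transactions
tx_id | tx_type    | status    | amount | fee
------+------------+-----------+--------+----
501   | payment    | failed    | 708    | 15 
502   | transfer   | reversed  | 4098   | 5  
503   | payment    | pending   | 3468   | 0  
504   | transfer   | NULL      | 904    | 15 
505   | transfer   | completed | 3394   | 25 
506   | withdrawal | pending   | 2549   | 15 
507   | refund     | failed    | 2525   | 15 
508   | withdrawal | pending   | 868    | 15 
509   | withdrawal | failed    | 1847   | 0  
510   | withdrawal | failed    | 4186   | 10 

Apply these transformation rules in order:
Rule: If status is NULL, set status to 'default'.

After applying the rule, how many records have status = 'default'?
1

Step 1: Count records where status IS NULL
Step 2: Found 1 records with NULL status
Step 3: These records will have status set to 'default'
Step 4: Records already having status = 'default': 0
Step 5: Answer: 1 + 0 = 1 records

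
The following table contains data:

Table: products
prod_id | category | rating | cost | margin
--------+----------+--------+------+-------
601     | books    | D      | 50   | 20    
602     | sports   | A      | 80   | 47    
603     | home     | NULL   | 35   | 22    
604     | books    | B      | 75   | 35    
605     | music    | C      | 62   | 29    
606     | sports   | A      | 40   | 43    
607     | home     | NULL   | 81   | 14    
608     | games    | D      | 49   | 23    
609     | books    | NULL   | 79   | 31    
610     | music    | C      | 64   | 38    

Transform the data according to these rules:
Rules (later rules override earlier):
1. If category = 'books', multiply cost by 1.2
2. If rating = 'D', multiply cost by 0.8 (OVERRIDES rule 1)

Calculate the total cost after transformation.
626.0

Step 1: Rule 2 takes priority for records with rating = 'D'
  - 2 records: 99 × 0.8 = 79.2
Step 2: Rule 1 applies to remaining records with category = 'books'
  - 2 records: 154 × 1.2 = 184.8
Step 3: Other records unchanged: 362
Step 4: Final sum = 79.2 + 184.8 + 362 = 626.0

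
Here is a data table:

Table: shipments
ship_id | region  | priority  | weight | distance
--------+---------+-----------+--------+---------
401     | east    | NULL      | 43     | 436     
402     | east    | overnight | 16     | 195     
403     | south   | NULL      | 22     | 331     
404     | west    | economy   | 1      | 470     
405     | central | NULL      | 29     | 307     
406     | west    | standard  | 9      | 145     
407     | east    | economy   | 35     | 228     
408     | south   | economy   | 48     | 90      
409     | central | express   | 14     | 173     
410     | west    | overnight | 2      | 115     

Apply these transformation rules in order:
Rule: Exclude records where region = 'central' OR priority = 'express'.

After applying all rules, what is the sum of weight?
176

Step 1: Find records where region = 'central' OR priority = 'express'
Step 2: 2 records match, summing to 43
Step 3: Original sum: 219
Step 4: Remaining sum = 219 - 43 = 176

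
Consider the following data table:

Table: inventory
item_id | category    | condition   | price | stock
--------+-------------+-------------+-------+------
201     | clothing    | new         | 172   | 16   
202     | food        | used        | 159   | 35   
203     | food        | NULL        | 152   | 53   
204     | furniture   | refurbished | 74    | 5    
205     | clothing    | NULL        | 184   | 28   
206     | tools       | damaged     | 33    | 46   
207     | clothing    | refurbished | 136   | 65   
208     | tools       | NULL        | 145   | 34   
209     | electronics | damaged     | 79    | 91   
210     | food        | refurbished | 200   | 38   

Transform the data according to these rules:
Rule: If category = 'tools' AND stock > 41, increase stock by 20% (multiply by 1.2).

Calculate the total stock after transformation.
420.2

Step 1: Find records where category = 'tools' AND stock > 41
Step 2: 1 records match, summing to 46
Step 3: After multiplier: 46 × 1.2 = 55.2
Step 4: Unaffected records sum: 365
Step 5: Final sum = 55.2 + 365 = 420.2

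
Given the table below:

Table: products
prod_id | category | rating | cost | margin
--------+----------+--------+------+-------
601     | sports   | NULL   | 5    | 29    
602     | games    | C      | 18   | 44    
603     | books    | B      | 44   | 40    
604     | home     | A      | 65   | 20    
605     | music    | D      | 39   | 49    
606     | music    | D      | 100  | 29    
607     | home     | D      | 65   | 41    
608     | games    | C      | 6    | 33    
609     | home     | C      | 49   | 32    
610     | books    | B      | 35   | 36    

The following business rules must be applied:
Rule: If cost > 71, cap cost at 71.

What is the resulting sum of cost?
397

Step 1: 1 records have cost > 71
Step 2: These records originally summed to 100
Step 3: After capping: 1 × 71 = 71
Step 4: Unaffected records sum: 326
Step 5: Final sum = 71 + 326 = 397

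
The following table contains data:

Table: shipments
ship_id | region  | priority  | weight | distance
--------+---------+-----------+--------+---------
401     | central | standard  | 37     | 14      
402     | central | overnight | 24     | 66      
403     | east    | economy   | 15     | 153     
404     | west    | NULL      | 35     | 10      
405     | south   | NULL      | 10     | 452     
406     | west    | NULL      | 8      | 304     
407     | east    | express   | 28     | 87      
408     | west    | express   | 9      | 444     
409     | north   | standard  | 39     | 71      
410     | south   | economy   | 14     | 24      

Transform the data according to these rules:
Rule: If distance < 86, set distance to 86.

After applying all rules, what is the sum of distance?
1870

Step 1: 5 records have distance < 86
Step 2: These records originally summed to 185
Step 3: After setting to minimum: 5 × 86 = 430
Step 4: Unaffected records sum: 1440
Step 5: Final sum = 430 + 1440 = 1870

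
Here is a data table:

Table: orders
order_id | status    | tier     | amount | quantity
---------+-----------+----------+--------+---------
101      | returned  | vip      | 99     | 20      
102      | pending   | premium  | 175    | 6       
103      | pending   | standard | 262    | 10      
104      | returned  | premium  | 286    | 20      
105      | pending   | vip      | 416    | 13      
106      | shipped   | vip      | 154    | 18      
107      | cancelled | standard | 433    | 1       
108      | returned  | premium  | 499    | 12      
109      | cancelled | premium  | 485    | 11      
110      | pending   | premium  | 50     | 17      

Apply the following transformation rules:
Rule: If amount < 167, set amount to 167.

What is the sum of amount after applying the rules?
3057

Step 1: 3 records have amount < 167
Step 2: These records originally summed to 303
Step 3: After setting to minimum: 3 × 167 = 501
Step 4: Unaffected records sum: 2556
Step 5: Final sum = 501 + 2556 = 3057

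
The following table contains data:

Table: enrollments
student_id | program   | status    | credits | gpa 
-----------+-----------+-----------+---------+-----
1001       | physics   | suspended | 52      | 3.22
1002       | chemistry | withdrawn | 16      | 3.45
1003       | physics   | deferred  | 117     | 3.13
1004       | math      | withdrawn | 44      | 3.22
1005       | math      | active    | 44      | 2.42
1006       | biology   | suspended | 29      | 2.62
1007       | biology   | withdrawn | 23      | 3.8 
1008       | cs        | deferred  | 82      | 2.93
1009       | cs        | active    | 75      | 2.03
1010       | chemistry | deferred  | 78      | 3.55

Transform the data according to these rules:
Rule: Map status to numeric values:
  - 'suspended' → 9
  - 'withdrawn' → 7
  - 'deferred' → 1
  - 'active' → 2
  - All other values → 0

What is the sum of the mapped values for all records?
46

Step 1: Apply mapping to each record
Step 2: Count by status:
  'suspended': 2 records × 9 = 18
  'withdrawn': 3 records × 7 = 21
  'deferred': 3 records × 1 = 3
  'active': 2 records × 2 = 4
Step 3: Sum all mapped values = 46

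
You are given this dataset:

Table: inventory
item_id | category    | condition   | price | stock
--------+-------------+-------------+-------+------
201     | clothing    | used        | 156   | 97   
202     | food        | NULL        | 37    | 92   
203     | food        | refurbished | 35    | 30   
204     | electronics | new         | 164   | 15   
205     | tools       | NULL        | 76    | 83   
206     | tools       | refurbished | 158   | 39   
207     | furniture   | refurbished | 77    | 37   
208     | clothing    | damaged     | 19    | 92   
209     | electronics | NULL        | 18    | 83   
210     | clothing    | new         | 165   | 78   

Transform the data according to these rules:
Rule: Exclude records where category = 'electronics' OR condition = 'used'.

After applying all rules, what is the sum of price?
567

Step 1: Find records where category = 'electronics' OR condition = 'used'
Step 2: 3 records match, summing to 338
Step 3: Original sum: 905
Step 4: Remaining sum = 905 - 338 = 567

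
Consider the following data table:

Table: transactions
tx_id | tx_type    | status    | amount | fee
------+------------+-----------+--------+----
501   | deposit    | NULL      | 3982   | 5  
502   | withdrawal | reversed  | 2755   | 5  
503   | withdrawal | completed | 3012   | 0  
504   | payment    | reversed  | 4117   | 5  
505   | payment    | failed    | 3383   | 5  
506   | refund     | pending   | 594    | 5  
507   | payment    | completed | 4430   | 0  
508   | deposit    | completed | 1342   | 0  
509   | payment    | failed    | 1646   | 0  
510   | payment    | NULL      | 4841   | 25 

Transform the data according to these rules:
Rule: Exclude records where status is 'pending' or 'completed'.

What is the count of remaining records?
6

Step 1: Count records to exclude
  - 1 (pending) + 3 (completed) = 4 records
Step 2: Total records: 10
Step 3: Remaining = 10 - 4 = 6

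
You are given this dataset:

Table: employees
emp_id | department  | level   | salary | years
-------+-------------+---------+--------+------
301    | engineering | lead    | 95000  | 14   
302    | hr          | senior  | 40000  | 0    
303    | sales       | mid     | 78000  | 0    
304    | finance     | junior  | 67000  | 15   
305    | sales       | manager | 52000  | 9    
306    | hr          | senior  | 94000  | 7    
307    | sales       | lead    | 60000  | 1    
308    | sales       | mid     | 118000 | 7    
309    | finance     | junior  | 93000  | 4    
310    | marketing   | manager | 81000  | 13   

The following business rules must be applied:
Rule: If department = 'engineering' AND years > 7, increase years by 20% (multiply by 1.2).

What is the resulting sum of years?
72.8

Step 1: Find records where department = 'engineering' AND years > 7
Step 2: 1 records match, summing to 14
Step 3: After multiplier: 14 × 1.2 = 16.8
Step 4: Unaffected records sum: 56
Step 5: Final sum = 16.8 + 56 = 72.8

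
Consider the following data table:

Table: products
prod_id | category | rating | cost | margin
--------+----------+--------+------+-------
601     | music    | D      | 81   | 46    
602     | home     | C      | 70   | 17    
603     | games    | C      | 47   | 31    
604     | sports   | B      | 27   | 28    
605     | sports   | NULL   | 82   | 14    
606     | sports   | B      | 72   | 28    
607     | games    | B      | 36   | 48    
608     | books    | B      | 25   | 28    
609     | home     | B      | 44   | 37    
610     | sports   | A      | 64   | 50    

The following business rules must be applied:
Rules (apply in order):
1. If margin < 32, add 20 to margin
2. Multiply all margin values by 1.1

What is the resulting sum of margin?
491.7

Step 1: Apply Rule 1 - Add 20 to records with margin < 32
  - 6 records affected: 146 + (6 × 20) = 266
  - Unaffected records: 181
  - Sum after Rule 1: 447
Step 2: Apply Rule 2 - Multiply all by 1.1
  - 447 × 1.1 = 491.7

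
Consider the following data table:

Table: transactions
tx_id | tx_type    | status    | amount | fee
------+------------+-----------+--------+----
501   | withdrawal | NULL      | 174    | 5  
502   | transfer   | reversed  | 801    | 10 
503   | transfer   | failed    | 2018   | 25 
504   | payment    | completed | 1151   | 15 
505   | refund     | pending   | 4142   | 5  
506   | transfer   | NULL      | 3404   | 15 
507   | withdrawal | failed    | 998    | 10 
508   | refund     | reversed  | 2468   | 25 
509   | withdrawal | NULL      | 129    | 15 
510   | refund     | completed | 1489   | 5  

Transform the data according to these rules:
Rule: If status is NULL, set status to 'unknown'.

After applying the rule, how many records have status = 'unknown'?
3

Step 1: Count records where status IS NULL
Step 2: Found 3 records with NULL status
Step 3: These records will have status set to 'unknown'
Step 4: Records already having status = 'unknown': 0
Step 5: Answer: 3 + 0 = 3 records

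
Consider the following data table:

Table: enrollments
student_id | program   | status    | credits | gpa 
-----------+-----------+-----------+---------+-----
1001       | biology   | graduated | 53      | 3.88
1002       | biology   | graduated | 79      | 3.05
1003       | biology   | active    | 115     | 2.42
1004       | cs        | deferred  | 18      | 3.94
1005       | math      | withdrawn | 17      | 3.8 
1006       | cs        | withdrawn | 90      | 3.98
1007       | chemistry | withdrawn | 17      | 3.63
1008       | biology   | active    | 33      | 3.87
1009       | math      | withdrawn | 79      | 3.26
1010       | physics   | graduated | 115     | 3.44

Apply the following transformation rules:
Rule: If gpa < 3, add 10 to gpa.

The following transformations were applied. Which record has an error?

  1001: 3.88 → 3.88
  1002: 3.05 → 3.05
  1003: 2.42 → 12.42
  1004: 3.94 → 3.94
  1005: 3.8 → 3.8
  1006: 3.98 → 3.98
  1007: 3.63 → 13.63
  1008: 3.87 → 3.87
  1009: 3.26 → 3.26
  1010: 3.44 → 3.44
Record 1007 has an error. The correct transformed value should be 3.63, not 13.63.

Step 1: Check each record against the rule
Step 2: Record 1007 has gpa = 3.63
Step 3: Since 3.63 >= 3, the bonus should not have been applied
Step 4: Correct value = 3.63, but claimed value = 13.63
Conclusion: Record 1007 has the error.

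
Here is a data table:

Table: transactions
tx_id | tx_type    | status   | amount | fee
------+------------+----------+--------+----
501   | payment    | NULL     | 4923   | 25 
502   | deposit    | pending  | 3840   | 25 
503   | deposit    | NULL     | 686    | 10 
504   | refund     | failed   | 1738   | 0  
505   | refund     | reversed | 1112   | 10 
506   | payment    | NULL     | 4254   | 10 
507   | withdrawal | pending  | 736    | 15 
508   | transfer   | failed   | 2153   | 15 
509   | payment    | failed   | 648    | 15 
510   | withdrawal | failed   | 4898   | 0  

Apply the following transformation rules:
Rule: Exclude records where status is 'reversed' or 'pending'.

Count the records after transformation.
7

Step 1: Count records to exclude
  - 1 (reversed) + 2 (pending) = 3 records
Step 2: Total records: 10
Step 3: Remaining = 10 - 3 = 7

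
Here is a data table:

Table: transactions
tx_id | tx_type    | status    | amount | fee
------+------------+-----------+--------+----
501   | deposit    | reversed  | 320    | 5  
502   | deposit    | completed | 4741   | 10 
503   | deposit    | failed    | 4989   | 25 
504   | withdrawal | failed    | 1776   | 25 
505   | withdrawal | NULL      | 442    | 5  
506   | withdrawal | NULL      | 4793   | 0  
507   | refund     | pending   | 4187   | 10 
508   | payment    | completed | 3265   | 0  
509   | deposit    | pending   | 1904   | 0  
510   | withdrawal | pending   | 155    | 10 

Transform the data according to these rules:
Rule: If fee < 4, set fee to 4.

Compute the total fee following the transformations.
102

Step 1: 3 records have fee < 4
Step 2: These records originally summed to 0
Step 3: After setting to minimum: 3 × 4 = 12
Step 4: Unaffected records sum: 90
Step 5: Final sum = 12 + 90 = 102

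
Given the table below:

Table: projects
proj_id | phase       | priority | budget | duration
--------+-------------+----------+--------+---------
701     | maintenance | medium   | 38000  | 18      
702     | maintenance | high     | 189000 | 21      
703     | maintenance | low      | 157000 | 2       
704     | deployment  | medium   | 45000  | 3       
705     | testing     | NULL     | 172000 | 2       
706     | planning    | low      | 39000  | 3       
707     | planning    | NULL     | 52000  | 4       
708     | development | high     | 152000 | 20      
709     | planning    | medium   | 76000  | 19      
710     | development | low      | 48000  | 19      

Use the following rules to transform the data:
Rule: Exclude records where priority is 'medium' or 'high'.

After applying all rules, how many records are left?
5

Step 1: Count records to exclude
  - 3 (medium) + 2 (high) = 5 records
Step 2: Total records: 10
Step 3: Remaining = 10 - 5 = 5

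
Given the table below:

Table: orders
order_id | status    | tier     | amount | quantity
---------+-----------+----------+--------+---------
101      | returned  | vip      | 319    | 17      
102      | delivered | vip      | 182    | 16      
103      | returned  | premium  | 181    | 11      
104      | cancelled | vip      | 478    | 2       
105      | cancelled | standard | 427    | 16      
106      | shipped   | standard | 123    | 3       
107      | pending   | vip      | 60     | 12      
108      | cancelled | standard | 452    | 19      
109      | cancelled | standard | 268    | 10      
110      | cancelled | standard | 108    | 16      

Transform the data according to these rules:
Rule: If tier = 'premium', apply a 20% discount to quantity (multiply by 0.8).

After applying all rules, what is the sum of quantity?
119.8

Step 1: Records with tier = 'premium' have total quantity = 11
Step 2: Apply multiplier: 11 × 0.8 = 8.8
Step 3: Other records total: 111
Step 4: Final sum = 8.8 + 111 = 119.8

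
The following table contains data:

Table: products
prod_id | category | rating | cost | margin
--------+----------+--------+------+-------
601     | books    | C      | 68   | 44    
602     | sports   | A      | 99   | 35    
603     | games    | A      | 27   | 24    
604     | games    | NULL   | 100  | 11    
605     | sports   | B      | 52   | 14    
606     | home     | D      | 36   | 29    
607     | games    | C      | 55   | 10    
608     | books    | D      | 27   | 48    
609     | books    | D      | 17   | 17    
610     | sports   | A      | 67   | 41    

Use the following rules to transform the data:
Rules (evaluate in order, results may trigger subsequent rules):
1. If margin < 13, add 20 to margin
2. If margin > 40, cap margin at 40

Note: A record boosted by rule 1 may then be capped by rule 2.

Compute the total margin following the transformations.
300

Step 1: Apply rule 1 to records with margin < 13
  - 2 records get bonus of 20
  - Of these, 0 records then exceed 40 and get capped
Step 2: Apply rule 2 to records with margin > 40
  - 3 records (original) are capped
Step 3: Calculate final sum = 300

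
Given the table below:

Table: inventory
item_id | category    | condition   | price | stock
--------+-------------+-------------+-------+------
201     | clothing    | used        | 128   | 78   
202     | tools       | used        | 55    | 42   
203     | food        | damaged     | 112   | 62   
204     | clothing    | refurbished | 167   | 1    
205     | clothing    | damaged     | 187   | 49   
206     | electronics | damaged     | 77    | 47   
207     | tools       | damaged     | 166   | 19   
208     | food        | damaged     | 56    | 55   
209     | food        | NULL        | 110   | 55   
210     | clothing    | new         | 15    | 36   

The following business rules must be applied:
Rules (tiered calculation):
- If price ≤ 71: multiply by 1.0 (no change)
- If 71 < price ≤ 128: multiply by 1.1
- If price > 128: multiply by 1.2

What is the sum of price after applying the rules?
1219.7

Step 1: Tier 1 (price ≤ 71): 3 records, sum = 126 × 1.0 = 126.0
Step 2: Tier 2 (71 < price ≤ 128): 4 records, sum = 427 × 1.1 = 469.7
Step 3: Tier 3 (price > 128): 3 records, sum = 520 × 1.2 = 624.0
Step 4: Final sum = 126.0 + 469.7 + 624.0 = 1219.7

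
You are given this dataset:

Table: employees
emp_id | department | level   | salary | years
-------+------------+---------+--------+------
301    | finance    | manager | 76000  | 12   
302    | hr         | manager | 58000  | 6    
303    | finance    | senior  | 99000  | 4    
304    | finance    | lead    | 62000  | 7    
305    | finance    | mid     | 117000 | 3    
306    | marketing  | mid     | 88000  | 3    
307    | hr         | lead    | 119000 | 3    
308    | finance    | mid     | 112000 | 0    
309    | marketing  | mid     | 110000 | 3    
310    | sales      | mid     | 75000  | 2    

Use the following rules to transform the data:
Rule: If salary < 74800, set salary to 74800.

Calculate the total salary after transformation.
945600

Step 1: 2 records have salary < 74800
Step 2: These records originally summed to 120000
Step 3: After setting to minimum: 2 × 74800 = 149600
Step 4: Unaffected records sum: 796000
Step 5: Final sum = 149600 + 796000 = 945600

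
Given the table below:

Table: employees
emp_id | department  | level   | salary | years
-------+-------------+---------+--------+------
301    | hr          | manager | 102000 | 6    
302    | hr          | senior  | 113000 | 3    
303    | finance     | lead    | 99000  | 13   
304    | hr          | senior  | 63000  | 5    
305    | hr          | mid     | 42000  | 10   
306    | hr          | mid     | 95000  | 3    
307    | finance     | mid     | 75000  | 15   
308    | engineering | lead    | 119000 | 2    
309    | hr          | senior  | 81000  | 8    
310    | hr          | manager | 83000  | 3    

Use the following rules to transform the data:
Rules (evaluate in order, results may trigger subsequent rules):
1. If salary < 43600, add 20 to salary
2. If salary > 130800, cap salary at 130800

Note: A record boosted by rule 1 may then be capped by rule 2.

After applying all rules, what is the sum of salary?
872020

Step 1: Apply rule 1 to records with salary < 43600
  - 1 records get bonus of 20
  - Of these, 0 records then exceed 130800 and get capped
Step 2: Apply rule 2 to records with salary > 130800
  - 0 records (original) are capped
Step 3: Calculate final sum = 872020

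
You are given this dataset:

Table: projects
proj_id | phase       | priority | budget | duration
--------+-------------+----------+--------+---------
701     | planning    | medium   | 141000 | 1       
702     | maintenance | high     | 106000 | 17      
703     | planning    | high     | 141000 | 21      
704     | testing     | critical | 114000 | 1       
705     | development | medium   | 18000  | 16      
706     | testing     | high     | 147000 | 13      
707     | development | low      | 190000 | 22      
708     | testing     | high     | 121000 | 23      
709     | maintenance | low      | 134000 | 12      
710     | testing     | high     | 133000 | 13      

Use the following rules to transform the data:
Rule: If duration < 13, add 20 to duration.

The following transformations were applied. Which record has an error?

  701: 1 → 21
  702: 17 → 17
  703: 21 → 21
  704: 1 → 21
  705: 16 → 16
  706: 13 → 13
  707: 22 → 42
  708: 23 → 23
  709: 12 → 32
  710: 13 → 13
Record 707 has an error. The correct transformed value should be 22, not 42.

Step 1: Check each record against the rule
Step 2: Record 707 has duration = 22
Step 3: Since 22 >= 13, the bonus should not have been applied
Step 4: Correct value = 22, but claimed value = 42
Conclusion: Record 707 has the error.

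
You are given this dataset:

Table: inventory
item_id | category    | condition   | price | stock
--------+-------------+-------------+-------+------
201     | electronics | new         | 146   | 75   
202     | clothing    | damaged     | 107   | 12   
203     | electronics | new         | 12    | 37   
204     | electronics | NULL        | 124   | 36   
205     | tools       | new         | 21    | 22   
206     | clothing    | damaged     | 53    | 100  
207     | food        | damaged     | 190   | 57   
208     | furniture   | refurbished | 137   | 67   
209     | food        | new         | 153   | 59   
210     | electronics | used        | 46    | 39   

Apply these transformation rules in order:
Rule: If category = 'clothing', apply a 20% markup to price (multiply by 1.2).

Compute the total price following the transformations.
1021.0

Step 1: Records with category = 'clothing' have total price = 160
Step 2: Apply multiplier: 160 × 1.2 = 192.0
Step 3: Other records total: 829
Step 4: Final sum = 192.0 + 829 = 1021.0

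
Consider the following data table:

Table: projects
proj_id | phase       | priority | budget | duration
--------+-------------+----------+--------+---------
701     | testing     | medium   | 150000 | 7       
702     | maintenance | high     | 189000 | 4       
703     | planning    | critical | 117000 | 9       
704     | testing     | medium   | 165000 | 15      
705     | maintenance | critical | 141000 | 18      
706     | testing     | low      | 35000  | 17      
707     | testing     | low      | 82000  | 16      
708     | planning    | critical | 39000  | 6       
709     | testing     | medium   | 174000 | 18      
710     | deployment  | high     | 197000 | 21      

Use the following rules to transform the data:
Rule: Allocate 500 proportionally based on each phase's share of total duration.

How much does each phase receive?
deployment: 80.15, maintenance: 83.97, planning: 57.25, testing: 278.63

Step 1: Calculate total duration = 131
Step 2: Calculate each phase's proportion:
  deployment: 21/131 = 16.03% → 80.15
  maintenance: 22/131 = 16.79% → 83.97
  planning: 15/131 = 11.45% → 57.25
  testing: 73/131 = 55.73% → 278.63
Step 3: Verify: sum of allocations ≈ 500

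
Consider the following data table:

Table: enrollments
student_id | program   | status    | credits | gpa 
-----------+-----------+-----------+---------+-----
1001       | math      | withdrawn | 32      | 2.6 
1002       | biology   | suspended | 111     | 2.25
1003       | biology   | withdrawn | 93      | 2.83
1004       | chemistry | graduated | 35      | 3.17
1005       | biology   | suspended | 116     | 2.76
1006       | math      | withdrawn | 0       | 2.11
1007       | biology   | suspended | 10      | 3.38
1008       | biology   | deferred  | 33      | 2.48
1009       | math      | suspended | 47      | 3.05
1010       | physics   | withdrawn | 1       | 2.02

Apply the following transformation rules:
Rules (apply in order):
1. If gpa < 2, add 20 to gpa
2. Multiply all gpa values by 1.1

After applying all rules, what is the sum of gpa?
29.32

Step 1: Apply Rule 1 - Add 20 to records with gpa < 2
  - 0 records affected: 0 + (0 × 20) = 0
  - Unaffected records: 26.65
  - Sum after Rule 1: 26.65
Step 2: Apply Rule 2 - Multiply all by 1.1
  - 26.65 × 1.1 = 29.32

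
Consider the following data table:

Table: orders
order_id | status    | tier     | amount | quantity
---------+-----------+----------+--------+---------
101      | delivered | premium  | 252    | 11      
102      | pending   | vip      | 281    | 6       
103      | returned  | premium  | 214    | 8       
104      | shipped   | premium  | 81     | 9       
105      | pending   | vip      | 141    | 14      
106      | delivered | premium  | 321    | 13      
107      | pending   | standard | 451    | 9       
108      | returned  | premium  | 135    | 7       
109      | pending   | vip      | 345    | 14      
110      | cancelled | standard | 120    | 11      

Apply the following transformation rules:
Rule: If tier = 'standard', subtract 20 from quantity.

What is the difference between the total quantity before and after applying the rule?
40

Step 1: Original sum of quantity = 102
Step 2: 2 records have tier = 'standard'
Step 3: Each affected record changes by -20
Step 4: Total change = 2 × -20 = -40
Step 5: New sum = 102 + -40 = 62
Step 6: Difference = |62 - 102| = 40
        (Sum decreased by 40)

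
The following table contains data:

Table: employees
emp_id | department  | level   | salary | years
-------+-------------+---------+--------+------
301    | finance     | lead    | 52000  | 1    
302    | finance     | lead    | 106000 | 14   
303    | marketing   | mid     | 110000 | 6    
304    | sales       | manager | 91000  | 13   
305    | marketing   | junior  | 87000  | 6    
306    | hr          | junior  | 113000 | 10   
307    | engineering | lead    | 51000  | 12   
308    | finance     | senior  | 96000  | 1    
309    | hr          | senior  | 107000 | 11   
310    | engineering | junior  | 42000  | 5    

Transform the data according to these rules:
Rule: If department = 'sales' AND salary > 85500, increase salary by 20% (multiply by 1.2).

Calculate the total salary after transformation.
873200.0

Step 1: Find records where department = 'sales' AND salary > 85500
Step 2: 1 records match, summing to 91000
Step 3: After multiplier: 91000 × 1.2 = 109200.0
Step 4: Unaffected records sum: 764000
Step 5: Final sum = 109200.0 + 764000 = 873200.0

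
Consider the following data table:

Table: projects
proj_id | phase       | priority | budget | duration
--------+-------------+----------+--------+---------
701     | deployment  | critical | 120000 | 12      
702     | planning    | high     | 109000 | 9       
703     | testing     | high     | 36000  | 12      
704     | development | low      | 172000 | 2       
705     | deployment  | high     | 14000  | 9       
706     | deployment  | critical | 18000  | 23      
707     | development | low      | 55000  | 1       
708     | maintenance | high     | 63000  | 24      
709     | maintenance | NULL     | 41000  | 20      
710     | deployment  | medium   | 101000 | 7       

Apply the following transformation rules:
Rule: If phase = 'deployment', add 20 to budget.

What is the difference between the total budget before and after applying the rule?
80

Step 1: Original sum of budget = 729000
Step 2: 4 records have phase = 'deployment'
Step 3: Each affected record changes by 20
Step 4: Total change = 4 × 20 = 80
Step 5: New sum = 729000 + 80 = 729080
Step 6: Difference = |729080 - 729000| = 80
        (Sum increased by 80)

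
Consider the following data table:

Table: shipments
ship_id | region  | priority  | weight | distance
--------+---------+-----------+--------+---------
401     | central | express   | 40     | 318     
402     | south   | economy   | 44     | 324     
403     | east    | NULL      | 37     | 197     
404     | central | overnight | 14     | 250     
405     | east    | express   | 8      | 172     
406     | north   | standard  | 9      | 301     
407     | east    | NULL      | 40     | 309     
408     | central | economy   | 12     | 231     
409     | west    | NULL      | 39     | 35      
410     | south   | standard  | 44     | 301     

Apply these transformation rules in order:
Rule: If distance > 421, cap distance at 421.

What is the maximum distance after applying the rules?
324

Step 1: Original maximum distance = 324
Step 2: Check cap of 421 against maximum
Step 3: No records exceed the cap (max 324 <= cap 421), so no capping applies
Step 4: Maximum after transformation = 324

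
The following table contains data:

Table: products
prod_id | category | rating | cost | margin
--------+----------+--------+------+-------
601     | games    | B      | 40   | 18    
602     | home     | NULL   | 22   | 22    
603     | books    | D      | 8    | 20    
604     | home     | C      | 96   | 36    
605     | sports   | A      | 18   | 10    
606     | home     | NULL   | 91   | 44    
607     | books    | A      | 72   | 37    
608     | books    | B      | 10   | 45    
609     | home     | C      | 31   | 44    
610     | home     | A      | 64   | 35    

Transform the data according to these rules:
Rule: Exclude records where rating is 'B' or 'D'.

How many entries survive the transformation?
7

Step 1: Count records to exclude
  - 2 (B) + 1 (D) = 3 records
Step 2: Total records: 10
Step 3: Remaining = 10 - 3 = 7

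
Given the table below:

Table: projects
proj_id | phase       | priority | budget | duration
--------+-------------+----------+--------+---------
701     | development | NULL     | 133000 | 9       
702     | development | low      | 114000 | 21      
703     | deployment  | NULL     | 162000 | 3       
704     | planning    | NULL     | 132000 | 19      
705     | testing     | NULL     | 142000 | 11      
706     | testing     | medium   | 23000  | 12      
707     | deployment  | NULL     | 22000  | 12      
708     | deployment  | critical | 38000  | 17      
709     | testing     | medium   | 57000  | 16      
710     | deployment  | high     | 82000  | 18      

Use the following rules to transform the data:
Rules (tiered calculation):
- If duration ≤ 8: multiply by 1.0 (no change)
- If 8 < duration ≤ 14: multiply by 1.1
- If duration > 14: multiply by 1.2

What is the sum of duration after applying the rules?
160.6

Step 1: Tier 1 (duration ≤ 8): 1 records, sum = 3 × 1.0 = 3.0
Step 2: Tier 2 (8 < duration ≤ 14): 4 records, sum = 44 × 1.1 = 48.4
Step 3: Tier 3 (duration > 14): 5 records, sum = 91 × 1.2 = 109.2
Step 4: Final sum = 3.0 + 48.4 + 109.2 = 160.6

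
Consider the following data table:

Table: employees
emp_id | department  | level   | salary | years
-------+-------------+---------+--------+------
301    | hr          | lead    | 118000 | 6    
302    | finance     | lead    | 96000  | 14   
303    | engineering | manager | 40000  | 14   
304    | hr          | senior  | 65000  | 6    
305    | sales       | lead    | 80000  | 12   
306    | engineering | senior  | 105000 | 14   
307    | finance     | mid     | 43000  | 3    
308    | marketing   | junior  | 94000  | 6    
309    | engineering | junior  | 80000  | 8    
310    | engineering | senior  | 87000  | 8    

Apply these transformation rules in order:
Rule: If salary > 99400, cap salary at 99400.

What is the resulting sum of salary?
783800

Step 1: 2 records have salary > 99400
Step 2: These records originally summed to 223000
Step 3: After capping: 2 × 99400 = 198800
Step 4: Unaffected records sum: 585000
Step 5: Final sum = 198800 + 585000 = 783800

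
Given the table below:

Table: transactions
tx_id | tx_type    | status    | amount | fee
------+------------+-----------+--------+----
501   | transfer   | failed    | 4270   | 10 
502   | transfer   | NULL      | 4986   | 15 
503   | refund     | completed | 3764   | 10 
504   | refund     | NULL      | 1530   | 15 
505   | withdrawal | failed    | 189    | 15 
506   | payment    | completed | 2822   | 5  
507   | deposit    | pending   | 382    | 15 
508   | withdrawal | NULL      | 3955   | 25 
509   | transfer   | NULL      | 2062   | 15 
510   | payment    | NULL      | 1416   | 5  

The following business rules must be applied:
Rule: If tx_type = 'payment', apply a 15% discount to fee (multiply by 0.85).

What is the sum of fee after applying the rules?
128.5

Step 1: Records with tx_type = 'payment' have total fee = 10
Step 2: Apply multiplier: 10 × 0.85 = 8.5
Step 3: Other records total: 120
Step 4: Final sum = 8.5 + 120 = 128.5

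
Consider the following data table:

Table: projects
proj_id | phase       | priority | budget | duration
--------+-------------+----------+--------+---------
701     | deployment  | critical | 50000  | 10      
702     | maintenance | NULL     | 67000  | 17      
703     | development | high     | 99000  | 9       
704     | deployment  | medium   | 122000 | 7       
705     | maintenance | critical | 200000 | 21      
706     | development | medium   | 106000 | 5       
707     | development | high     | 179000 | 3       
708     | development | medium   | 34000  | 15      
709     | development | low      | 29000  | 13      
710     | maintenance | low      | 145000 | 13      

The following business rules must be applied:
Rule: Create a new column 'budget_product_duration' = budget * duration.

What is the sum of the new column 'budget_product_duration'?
11423000

Step 1: For each record, compute budget * duration
Example calculations:
  50000 * 10 = 500000
  67000 * 17 = 1139000
  99000 * 9 = 891000
  ...
Step 2: Sum all derived values
Step 3: Total = 11423000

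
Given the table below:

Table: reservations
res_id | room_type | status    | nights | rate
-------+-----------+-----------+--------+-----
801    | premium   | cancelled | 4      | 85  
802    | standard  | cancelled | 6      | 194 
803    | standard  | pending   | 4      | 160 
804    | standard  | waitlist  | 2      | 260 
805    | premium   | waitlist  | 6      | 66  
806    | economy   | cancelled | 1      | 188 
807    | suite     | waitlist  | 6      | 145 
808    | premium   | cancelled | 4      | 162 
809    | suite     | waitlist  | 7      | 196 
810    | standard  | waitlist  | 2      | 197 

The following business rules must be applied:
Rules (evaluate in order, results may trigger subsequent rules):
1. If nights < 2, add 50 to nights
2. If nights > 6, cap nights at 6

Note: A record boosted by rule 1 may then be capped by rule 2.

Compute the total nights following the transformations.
46

Step 1: Apply rule 1 to records with nights < 2
  - 1 records get bonus of 50
  - Of these, 1 records then exceed 6 and get capped
Step 2: Apply rule 2 to records with nights > 6
  - 1 records (original) are capped
Step 3: Calculate final sum = 46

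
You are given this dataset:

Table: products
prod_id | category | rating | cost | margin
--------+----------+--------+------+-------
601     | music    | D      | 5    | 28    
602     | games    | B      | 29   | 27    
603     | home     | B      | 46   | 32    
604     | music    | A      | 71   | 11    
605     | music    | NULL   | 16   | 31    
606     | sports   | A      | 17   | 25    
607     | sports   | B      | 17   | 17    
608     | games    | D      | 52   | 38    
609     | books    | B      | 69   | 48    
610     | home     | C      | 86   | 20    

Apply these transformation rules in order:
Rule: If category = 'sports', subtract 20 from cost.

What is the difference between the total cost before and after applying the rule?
40

Step 1: Original sum of cost = 408
Step 2: 2 records have category = 'sports'
Step 3: Each affected record changes by -20
Step 4: Total change = 2 × -20 = -40
Step 5: New sum = 408 + -40 = 368
Step 6: Difference = |368 - 408| = 40
        (Sum decreased by 40)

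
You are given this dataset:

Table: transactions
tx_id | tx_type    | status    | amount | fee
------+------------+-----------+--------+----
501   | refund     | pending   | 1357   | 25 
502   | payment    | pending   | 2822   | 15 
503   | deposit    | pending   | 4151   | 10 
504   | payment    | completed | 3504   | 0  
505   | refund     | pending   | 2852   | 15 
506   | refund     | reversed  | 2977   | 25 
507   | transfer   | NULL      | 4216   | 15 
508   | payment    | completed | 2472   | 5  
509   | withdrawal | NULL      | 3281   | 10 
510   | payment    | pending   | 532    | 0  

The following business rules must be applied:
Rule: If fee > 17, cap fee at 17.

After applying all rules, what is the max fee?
17

Step 1: Original maximum fee = 25
Step 2: Apply cap at 17
Step 3: 2 records had fee > 17 and were capped
Step 4: Maximum after transformation = 17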